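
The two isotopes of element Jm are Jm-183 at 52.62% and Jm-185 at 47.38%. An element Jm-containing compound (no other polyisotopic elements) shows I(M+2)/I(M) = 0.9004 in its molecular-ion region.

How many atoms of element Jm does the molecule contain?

With n Jm atoms, P(M+2)/P(M) = C(n,1)·p^(n−1)q / p^n = n·q/p = n · 0.4738/0.5262.
n = 0.9004 × 0.5262/0.4738 = 1.00 ≈ 1

1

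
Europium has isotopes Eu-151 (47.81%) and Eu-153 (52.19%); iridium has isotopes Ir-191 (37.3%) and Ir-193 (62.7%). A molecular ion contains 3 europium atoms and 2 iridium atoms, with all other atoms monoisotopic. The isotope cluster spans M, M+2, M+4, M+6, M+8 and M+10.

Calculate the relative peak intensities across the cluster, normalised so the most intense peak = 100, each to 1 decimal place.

Europium pattern (n=3): 0.10928391 : 0.3578871 : 0.39067407 : 0.14215492
Iridium pattern (n=2): 0.139129 : 0.467742 : 0.393129
Convolve the two distributions (both contribute in 2-u steps):
  M: 0.10928391×0.139129 = 0.015205
  M+2: 0.10928391×0.467742 + 0.3578871×0.139129 = 0.100909
  M+4: 0.10928391×0.393129 + 0.3578871×0.467742 + 0.39067407×0.139129 = 0.264716
  M+6: 0.3578871×0.393129 + 0.39067407×0.467742 + 0.14215492×0.139129 = 0.343208
  M+8: 0.39067407×0.393129 + 0.14215492×0.467742 = 0.220077
  M+10: 0.14215492×0.393129 = 0.055885
Scale to base peak (0.343208) = 100: 4.4 : 29.4 : 77.1 : 100.0 : 64.1 : 16.3

4.4 : 29.4 : 77.1 : 100.0 : 64.1 : 16.3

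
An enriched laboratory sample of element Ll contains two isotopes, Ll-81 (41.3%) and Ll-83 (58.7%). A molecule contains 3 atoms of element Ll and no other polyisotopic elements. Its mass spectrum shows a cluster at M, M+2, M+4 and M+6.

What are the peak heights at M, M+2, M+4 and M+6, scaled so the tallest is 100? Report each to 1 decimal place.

The 3 Ll atoms are independent, so intensities follow the terms of (0.413 + 0.587)^3.
P(M) = 0.413^3 = 0.070445
P(M+2) = 3 × 0.413^2 × 0.587^1 = 0.300372
P(M+4) = 3 × 0.413^1 × 0.587^2 = 0.426921
P(M+6) = 0.587^3 = 0.202262
The M+4 peak is largest (0.426921); scaling to 100 gives 16.5 : 70.4 : 100.0 : 47.4.

16.5 : 70.4 : 100.0 : 47.4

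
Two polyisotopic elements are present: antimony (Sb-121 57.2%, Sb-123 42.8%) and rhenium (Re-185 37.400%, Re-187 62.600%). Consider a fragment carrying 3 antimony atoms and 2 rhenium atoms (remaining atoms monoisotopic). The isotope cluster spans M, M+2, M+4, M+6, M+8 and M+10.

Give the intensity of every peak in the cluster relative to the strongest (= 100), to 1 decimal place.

8.1 : 45.4 : 97.3 : 100.0 : 49.5 : 9.5

Antimony pattern (n=3): 0.18714925 : 0.42010426 : 0.31434374 : 0.07840275
Rhenium pattern (n=2): 0.139876 : 0.468248 : 0.391876
Convolve the two distributions (both contribute in 2-u steps):
  M: 0.18714925×0.139876 = 0.026178
  M+2: 0.18714925×0.468248 + 0.42010426×0.139876 = 0.146395
  M+4: 0.18714925×0.391876 + 0.42010426×0.468248 + 0.31434374×0.139876 = 0.314021
  M+6: 0.42010426×0.391876 + 0.31434374×0.468248 + 0.07840275×0.139876 = 0.322786
  M+8: 0.31434374×0.391876 + 0.07840275×0.468248 = 0.159896
  M+10: 0.07840275×0.391876 = 0.030724
Scale to base peak (0.322786) = 100: 8.1 : 45.4 : 97.3 : 100.0 : 49.5 : 9.5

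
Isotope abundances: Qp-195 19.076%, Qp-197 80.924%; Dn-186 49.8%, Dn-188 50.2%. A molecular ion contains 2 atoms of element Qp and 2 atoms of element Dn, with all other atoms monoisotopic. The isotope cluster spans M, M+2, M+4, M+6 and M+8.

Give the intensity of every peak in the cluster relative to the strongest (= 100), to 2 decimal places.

Element Qp pattern (n=2): 0.03638938 : 0.30874124 : 0.65486938
Element Dn pattern (n=2): 0.248004 : 0.499992 : 0.252004
Convolve the two distributions (both contribute in 2-u steps):
  M: 0.03638938×0.248004 = 0.009025
  M+2: 0.03638938×0.499992 + 0.30874124×0.248004 = 0.094763
  M+4: 0.03638938×0.252004 + 0.30874124×0.499992 + 0.65486938×0.248004 = 0.325949
  M+6: 0.30874124×0.252004 + 0.65486938×0.499992 = 0.405233
  M+8: 0.65486938×0.252004 = 0.165030
Scale to base peak (0.405233) = 100: 2.23 : 23.38 : 80.43 : 100.00 : 40.72

2.23 : 23.38 : 80.43 : 100.00 : 40.72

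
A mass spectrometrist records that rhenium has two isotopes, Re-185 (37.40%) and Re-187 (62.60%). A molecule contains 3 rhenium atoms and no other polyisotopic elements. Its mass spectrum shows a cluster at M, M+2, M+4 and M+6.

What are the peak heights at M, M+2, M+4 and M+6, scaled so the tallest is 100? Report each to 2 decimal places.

11.90 : 59.74 : 100.00 : 55.79

The 3 Re atoms are independent, so intensities follow the terms of (0.3740 + 0.6260)^3.
P(M) = 0.3740^3 = 0.052314
P(M+2) = 3 × 0.3740^2 × 0.6260^1 = 0.262687
P(M+4) = 3 × 0.3740^1 × 0.6260^2 = 0.439685
P(M+6) = 0.6260^3 = 0.245314
The M+4 peak is largest (0.439685); scaling to 100 gives 11.90 : 59.74 : 100.00 : 55.79.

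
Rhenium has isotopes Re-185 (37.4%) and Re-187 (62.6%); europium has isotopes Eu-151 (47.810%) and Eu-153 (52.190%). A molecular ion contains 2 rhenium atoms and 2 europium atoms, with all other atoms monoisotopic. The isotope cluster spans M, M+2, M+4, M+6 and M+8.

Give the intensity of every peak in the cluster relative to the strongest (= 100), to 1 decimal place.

Rhenium pattern (n=2): 0.139876 : 0.468248 : 0.391876
Europium pattern (n=2): 0.22857961 : 0.49904078 : 0.27237961
Convolve the two distributions (both contribute in 2-u steps):
  M: 0.139876×0.22857961 = 0.031973
  M+2: 0.139876×0.49904078 + 0.468248×0.22857961 = 0.176836
  M+4: 0.139876×0.27237961 + 0.468248×0.49904078 + 0.391876×0.22857961 = 0.361349
  M+6: 0.468248×0.27237961 + 0.391876×0.49904078 = 0.323103
  M+8: 0.391876×0.27237961 = 0.106739
Scale to base peak (0.361349) = 100: 8.8 : 48.9 : 100.0 : 89.4 : 29.5

8.8 : 48.9 : 100.0 : 89.4 : 29.5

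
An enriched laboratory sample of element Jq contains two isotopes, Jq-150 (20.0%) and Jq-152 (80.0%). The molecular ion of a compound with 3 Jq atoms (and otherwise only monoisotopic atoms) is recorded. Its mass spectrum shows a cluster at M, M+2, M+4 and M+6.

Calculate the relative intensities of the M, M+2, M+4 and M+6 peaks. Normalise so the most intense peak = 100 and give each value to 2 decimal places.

Expanding (0.200 + 0.800)^3:
P(M) = 0.200^3 = 0.008000
P(M+2) = 3 × 0.200^2 × 0.800^1 = 0.096000
P(M+4) = 3 × 0.200^1 × 0.800^2 = 0.384000
P(M+6) = 0.800^3 = 0.512000
The M+6 peak is largest (0.512000); scaling to 100 gives 1.56 : 18.75 : 75.00 : 100.00.

1.56 : 18.75 : 75.00 : 100.00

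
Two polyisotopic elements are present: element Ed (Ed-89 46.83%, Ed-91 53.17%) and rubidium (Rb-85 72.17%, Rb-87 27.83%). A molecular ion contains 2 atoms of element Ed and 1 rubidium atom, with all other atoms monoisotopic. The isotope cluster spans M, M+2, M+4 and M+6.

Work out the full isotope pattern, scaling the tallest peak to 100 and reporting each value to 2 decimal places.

37.65 : 100.00 : 81.49 : 18.71

Element Ed pattern (n=2): 0.21930489 : 0.49799022 : 0.28270489
Rubidium pattern (n=1): 0.7217 : 0.2783
Convolve the two distributions (both contribute in 2-u steps):
  M: 0.21930489×0.7217 = 0.158272
  M+2: 0.21930489×0.2783 + 0.49799022×0.7217 = 0.420432
  M+4: 0.49799022×0.2783 + 0.28270489×0.7217 = 0.342619
  M+6: 0.28270489×0.2783 = 0.078677
Scale to base peak (0.420432) = 100: 37.65 : 100.00 : 81.49 : 18.71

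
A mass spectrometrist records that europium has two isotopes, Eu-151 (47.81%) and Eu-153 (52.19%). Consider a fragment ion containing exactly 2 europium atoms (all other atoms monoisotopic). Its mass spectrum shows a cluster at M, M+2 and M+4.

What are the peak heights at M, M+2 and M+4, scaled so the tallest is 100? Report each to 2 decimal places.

45.80 : 100.00 : 54.58

Each Eu atom is independently Eu-151 (p = 0.4781) or Eu-153 (q = 0.5219); the cluster is the binomial expansion (p + q)^2.
P(M) = 0.4781^2 = 0.228580
P(M+2) = 2 × 0.4781^1 × 0.5219^1 = 0.499041
P(M+4) = 0.5219^2 = 0.272380
The M+2 peak is largest (0.499041); scaling to 100 gives 45.80 : 100.00 : 54.58.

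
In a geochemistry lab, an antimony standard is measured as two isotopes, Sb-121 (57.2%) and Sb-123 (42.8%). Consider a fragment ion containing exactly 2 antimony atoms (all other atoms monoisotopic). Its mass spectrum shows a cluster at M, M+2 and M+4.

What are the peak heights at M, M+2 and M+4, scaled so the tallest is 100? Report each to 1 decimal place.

66.8 : 100.0 : 37.4

Each Sb atom is independently Sb-121 (p = 0.572) or Sb-123 (q = 0.428); the cluster is the binomial expansion (p + q)^2.
P(M) = 0.572^2 = 0.327184
P(M+2) = 2 × 0.572^1 × 0.428^1 = 0.489632
P(M+4) = 0.428^2 = 0.183184
The M+2 peak is largest (0.489632); scaling to 100 gives 66.8 : 100.0 : 37.4.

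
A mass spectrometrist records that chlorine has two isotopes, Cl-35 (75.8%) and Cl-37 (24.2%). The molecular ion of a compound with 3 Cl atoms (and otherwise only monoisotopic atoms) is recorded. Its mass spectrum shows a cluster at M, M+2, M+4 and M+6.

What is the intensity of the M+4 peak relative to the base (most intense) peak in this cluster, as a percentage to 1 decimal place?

Term probabilities: M 0.4355, M+2 0.4171, M+4 0.1332, M+6 0.0142. Base peak = M.
P(M) = C(3,0) × 0.758^3 × 0.242^0 = 1 × 0.43551951 × 1.0000 = 0.435520 (base)
P(M+4) = C(3,2) × 0.758^1 × 0.242^2 = 3 × 0.7580 × 0.058564 = 0.133175
Relative intensity = 0.133175 / 0.435520 × 100 = 30.6

30.6%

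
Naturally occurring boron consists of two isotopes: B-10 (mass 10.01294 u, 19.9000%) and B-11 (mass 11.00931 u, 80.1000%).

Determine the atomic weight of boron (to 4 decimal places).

10.8110 u

Average mass = Σ (abundance × isotope mass) = 0.199000 × 10.01294 + 0.801000 × 11.00931
= 1.992575 + 8.818457 = 10.811032 u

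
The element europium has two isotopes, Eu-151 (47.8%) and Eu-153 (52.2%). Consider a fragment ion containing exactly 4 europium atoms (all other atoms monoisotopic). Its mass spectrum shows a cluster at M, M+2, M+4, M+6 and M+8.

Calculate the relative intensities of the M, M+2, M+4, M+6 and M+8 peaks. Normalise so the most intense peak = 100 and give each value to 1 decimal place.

14.0 : 61.0 : 100.0 : 72.8 : 19.9

Expanding (0.478 + 0.522)^4:
P(M) = 0.478^4 = 0.052205
P(M+2) = 4 × 0.478^3 × 0.522^1 = 0.228042
P(M+4) = 6 × 0.478^2 × 0.522^2 = 0.373549
P(M+6) = 4 × 0.478^1 × 0.522^3 = 0.271956
P(M+8) = 0.522^4 = 0.074248
The M+4 peak is largest (0.373549); scaling to 100 gives 14.0 : 61.0 : 100.0 : 72.8 : 19.9.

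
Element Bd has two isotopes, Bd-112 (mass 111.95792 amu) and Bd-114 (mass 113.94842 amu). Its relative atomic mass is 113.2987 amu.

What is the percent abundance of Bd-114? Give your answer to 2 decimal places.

Writing the weighted mean with unknown fraction x of Bd-112:
111.95792·x + 113.94842·(1 − x) = 113.2987
(111.95792 − 113.94842)·x = 113.2987 − 113.94842
x = -0.64972 / -1.99050 = 0.32641 → 32.64% Bd-112, 67.36% Bd-114.

67.36%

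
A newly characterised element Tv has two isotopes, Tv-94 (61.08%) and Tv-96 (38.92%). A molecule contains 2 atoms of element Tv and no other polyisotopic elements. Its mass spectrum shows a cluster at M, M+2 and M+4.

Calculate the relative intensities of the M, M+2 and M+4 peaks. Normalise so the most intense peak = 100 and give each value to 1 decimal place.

Each Tv atom is independently Tv-94 (p = 0.6108) or Tv-96 (q = 0.3892); the cluster is the binomial expansion (p + q)^2.
P(M) = 0.6108^2 = 0.373077
P(M+2) = 2 × 0.6108^1 × 0.3892^1 = 0.475447
P(M+4) = 0.3892^2 = 0.151477
The M+2 peak is largest (0.475447); scaling to 100 gives 78.5 : 100.0 : 31.9.

78.5 : 100.0 : 31.9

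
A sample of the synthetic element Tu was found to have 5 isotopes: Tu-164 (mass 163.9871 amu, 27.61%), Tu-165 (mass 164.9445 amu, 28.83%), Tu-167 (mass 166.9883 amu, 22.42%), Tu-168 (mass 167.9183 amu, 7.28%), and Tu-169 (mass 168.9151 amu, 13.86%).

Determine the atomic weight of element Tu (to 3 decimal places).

165.905 amu

Ar = Σ fᵢ·mᵢ = 0.2761 × 163.9871 + 0.2883 × 164.9445 + 0.2242 × 166.9883 + 0.0728 × 167.9183 + 0.1386 × 168.9151
= 45.27684 + 47.55350 + 37.43878 + 12.22445 + 23.41163 = 165.90520 amu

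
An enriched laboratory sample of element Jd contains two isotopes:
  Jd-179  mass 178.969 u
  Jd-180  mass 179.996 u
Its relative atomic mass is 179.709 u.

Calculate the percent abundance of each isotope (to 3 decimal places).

Writing the weighted mean with unknown fraction x of Jd-179:
178.969·x + 179.996·(1 − x) = 179.709
(178.969 − 179.996)·x = 179.709 − 179.996
x = -0.287 / -1.027 = 0.27945 → 27.945% Jd-179, 72.055% Jd-180.

Jd-179: 27.945%, Jd-180: 72.055%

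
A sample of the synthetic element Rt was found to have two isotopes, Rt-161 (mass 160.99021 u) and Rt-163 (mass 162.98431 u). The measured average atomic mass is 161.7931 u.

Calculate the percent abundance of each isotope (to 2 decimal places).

Rt-161: 59.74%, Rt-163: 40.26%

Let x be the fractional abundance of Rt-161; then Rt-163 has abundance 1 − x.
160.99021·x + 162.98431·(1 − x) = 161.7931
(160.99021 − 162.98431)·x = 161.7931 − 162.98431
x = -1.19121 / -1.99410 = 0.59737 → 59.74% Rt-161, 40.26% Rt-163.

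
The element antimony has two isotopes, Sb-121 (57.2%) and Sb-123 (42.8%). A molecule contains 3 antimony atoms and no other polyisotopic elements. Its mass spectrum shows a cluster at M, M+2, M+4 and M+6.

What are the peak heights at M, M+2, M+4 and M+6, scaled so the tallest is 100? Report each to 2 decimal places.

44.55 : 100.00 : 74.83 : 18.66

Expanding (0.572 + 0.428)^3:
P(M) = 0.572^3 = 0.187149
P(M+2) = 3 × 0.572^2 × 0.428^1 = 0.420104
P(M+4) = 3 × 0.572^1 × 0.428^2 = 0.314344
P(M+6) = 0.428^3 = 0.078403
The M+2 peak is largest (0.420104); scaling to 100 gives 44.55 : 100.00 : 74.83 : 18.66.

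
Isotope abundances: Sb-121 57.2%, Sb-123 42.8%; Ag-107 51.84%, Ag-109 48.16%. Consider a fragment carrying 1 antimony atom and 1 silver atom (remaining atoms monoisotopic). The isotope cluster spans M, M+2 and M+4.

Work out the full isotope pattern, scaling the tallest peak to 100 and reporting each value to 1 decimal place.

Antimony pattern (n=1): 0.5720 : 0.4280
Silver pattern (n=1): 0.5184 : 0.4816
Convolve the two distributions (both contribute in 2-u steps):
  M: 0.5720×0.5184 = 0.296525
  M+2: 0.5720×0.4816 + 0.4280×0.5184 = 0.497350
  M+4: 0.4280×0.4816 = 0.206125
Scale to base peak (0.497350) = 100: 59.6 : 100.0 : 41.4

59.6 : 100.0 : 41.4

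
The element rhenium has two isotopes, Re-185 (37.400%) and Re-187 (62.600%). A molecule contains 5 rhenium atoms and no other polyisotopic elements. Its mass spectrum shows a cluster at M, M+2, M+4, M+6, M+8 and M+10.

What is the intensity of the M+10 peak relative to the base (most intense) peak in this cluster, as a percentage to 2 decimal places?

28.02%

(0.37400 + 0.62600)^5 gives M 0.0073, M+2 0.0612, M+4 0.2050, M+6 0.3431, M+8 0.2872, M+10 0.0961; the largest is M+6.
P(M+6) = C(5,3) × 0.37400^2 × 0.62600^3 = 10 × 0.139876 × 0.24531438 = 0.343136 (base)
P(M+10) = C(5,5) × 0.37400^0 × 0.62600^5 = 1 × 1.0000 × 0.09613282 = 0.096133
Relative intensity = 0.096133 / 0.343136 × 100 = 28.02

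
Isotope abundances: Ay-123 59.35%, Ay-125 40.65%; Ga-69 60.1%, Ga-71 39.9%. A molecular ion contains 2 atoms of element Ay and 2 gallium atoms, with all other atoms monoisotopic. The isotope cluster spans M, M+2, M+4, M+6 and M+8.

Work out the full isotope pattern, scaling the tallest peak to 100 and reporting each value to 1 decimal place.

36.6 : 98.9 : 100.0 : 45.0 : 7.6

Element Ay pattern (n=2): 0.35224225 : 0.4825155 : 0.16524225
Gallium pattern (n=2): 0.361201 : 0.479598 : 0.159201
Convolve the two distributions (both contribute in 2-u steps):
  M: 0.35224225×0.361201 = 0.127230
  M+2: 0.35224225×0.479598 + 0.4825155×0.361201 = 0.343220
  M+4: 0.35224225×0.159201 + 0.4825155×0.479598 + 0.16524225×0.361201 = 0.347176
  M+6: 0.4825155×0.159201 + 0.16524225×0.479598 = 0.156067
  M+8: 0.16524225×0.159201 = 0.026307
Scale to base peak (0.347176) = 100: 36.6 : 98.9 : 100.0 : 45.0 : 7.6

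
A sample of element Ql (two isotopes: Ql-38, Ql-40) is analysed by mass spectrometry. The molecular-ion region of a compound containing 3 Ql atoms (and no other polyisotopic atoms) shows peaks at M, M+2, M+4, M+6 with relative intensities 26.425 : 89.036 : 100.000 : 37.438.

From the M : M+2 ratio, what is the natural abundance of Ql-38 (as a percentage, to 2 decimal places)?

Write p for the Ql-38 fraction. I(M+2)/I(M) = [C(3,1)·p^2·(1−p)] / p^3 = 3·(1−p)/p = 89.036/26.425 = 3.3694
(1−p)/p = 3.3694/3 = 1.1231  ⇒  p = 1/(1 + 1.1231) = 0.4710
Ql-38: 47.10%, Ql-40: 52.90%.

47.10%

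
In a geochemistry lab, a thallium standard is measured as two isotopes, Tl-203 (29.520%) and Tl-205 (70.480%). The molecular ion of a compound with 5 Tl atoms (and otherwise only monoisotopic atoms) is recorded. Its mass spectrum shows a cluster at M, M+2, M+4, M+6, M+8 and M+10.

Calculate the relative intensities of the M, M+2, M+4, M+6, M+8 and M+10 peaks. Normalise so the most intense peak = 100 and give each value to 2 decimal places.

Expanding (0.29520 + 0.70480)^5:
P(M) = 0.29520^5 = 0.002242
P(M+2) = 5 × 0.29520^4 × 0.70480^1 = 0.026761
P(M+4) = 10 × 0.29520^3 × 0.70480^2 = 0.127785
P(M+6) = 10 × 0.29520^2 × 0.70480^3 = 0.305092
P(M+8) = 5 × 0.29520^1 × 0.70480^4 = 0.364208
P(M+10) = 0.70480^5 = 0.173912
The M+8 peak is largest (0.364208); scaling to 100 gives 0.62 : 7.35 : 35.09 : 83.77 : 100.00 : 47.75.

0.62 : 7.35 : 35.09 : 83.77 : 100.00 : 47.75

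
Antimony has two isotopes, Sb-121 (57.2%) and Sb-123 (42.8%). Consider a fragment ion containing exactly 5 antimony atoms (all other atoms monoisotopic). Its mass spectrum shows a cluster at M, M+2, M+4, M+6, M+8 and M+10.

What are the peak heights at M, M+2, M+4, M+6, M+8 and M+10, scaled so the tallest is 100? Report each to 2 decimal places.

The 5 Sb atoms are independent, so intensities follow the terms of (0.572 + 0.428)^5.
P(M) = 0.572^5 = 0.061232
P(M+2) = 5 × 0.572^4 × 0.428^1 = 0.229086
P(M+4) = 10 × 0.572^3 × 0.428^2 = 0.342827
P(M+6) = 10 × 0.572^2 × 0.428^3 = 0.256521
P(M+8) = 5 × 0.572^1 × 0.428^4 = 0.095971
P(M+10) = 0.428^5 = 0.014362
The M+4 peak is largest (0.342827); scaling to 100 gives 17.86 : 66.82 : 100.00 : 74.83 : 27.99 : 4.19.

17.86 : 66.82 : 100.00 : 74.83 : 27.99 : 4.19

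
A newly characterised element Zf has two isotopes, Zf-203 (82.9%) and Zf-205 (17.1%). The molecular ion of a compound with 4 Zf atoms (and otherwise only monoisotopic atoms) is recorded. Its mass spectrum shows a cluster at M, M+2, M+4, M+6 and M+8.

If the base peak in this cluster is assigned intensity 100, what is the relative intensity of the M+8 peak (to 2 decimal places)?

Binomial terms of (0.829 + 0.171)^4: M 0.4723, M+2 0.3897, M+4 0.1206, M+6 0.0166, M+8 0.0009 → M is the base peak.
P(M) = C(4,0) × 0.829^4 × 0.171^0 = 1 × 0.47230019 × 1.0000 = 0.472300 (base)
P(M+8) = C(4,4) × 0.829^0 × 0.171^4 = 1 × 1.0000 × 0.00085504 = 0.000855
Relative intensity = 0.000855 / 0.472300 × 100 = 0.18

0.18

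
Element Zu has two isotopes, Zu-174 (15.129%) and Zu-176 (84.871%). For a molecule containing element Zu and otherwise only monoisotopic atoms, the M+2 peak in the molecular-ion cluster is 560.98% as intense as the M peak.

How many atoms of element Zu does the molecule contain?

1

For n independent Zu atoms, I(M+2)/I(M) = n · (abundance Zu-176) / (abundance Zu-174) = n · 0.84871/0.15129.
n = 5.6098 × 0.15129/0.84871 = 1.00 ≈ 1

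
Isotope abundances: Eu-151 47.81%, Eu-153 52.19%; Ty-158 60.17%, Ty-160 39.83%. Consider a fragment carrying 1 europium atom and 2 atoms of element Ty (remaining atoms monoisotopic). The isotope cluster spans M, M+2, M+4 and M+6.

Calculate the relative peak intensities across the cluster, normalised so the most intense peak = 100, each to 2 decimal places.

41.40 : 100.00 : 77.97 : 19.80

Europium pattern (n=1): 0.4781 : 0.5219
Element Ty pattern (n=2): 0.36204289 : 0.47931422 : 0.15864289
Convolve the two distributions (both contribute in 2-u steps):
  M: 0.4781×0.36204289 = 0.173093
  M+2: 0.4781×0.47931422 + 0.5219×0.36204289 = 0.418110
  M+4: 0.4781×0.15864289 + 0.5219×0.47931422 = 0.326001
  M+6: 0.5219×0.15864289 = 0.082796
Scale to base peak (0.418110) = 100: 41.40 : 100.00 : 77.97 : 19.80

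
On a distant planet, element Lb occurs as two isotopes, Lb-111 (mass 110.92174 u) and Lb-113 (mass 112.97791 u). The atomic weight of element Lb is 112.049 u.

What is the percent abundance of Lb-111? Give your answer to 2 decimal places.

Writing the weighted mean with unknown fraction x of Lb-111:
110.92174·x + 112.97791·(1 − x) = 112.049
(110.92174 − 112.97791)·x = 112.049 − 112.97791
x = -0.92891 / -2.05617 = 0.45177 → 45.18% Lb-111, 54.82% Lb-113.

45.18%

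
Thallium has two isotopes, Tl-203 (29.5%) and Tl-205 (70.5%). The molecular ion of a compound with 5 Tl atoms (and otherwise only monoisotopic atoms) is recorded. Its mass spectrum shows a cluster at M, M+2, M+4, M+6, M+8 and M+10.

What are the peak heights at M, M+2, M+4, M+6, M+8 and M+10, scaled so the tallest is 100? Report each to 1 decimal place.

0.6 : 7.3 : 35.0 : 83.7 : 100.0 : 47.8

The 5 Tl atoms are independent, so intensities follow the terms of (0.295 + 0.705)^5.
P(M) = 0.295^5 = 0.002234
P(M+2) = 5 × 0.295^4 × 0.705^1 = 0.026696
P(M+4) = 10 × 0.295^3 × 0.705^2 = 0.127598
P(M+6) = 10 × 0.295^2 × 0.705^3 = 0.304938
P(M+8) = 5 × 0.295^1 × 0.705^4 = 0.364375
P(M+10) = 0.705^5 = 0.174159
The M+8 peak is largest (0.364375); scaling to 100 gives 0.6 : 7.3 : 35.0 : 83.7 : 100.0 : 47.8.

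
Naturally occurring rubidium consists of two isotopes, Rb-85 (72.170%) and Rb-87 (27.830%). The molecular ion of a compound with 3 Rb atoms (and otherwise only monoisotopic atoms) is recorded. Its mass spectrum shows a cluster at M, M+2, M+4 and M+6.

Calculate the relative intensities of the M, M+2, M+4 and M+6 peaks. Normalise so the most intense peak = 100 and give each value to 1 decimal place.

86.4 : 100.0 : 38.6 : 5.0

Expanding (0.72170 + 0.27830)^3:
P(M) = 0.72170^3 = 0.375898
P(M+2) = 3 × 0.72170^2 × 0.27830^1 = 0.434858
P(M+4) = 3 × 0.72170^1 × 0.27830^2 = 0.167689
P(M+6) = 0.27830^3 = 0.021555
The M+2 peak is largest (0.434858); scaling to 100 gives 86.4 : 100.0 : 38.6 : 5.0.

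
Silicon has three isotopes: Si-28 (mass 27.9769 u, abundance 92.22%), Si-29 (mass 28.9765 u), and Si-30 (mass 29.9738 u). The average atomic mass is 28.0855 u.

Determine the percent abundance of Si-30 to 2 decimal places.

The remaining 7.78% is split between Si-29 (fraction x) and Si-30 (fraction 0.0778 − x).
Substituting: 28.9765x + 29.9738(0.0778 − x) = 2.28520282
(28.9765 − 29.9738)x = -0.04675882  ⇒  x = 0.04689, y = 0.03091
Si-29: 4.69%, Si-30: 3.09%.

3.09%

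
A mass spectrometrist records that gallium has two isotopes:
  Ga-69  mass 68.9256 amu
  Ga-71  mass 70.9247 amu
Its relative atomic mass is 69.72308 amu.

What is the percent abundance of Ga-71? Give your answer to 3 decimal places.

With x = fraction of Ga-69 (so Ga-71 is 1 − x):
68.9256·x + 70.9247·(1 − x) = 69.72308
(68.9256 − 70.9247)·x = 69.72308 − 70.9247
x = -1.20162 / -1.9991 = 0.60108 → 60.108% Ga-69, 39.892% Ga-71.

39.892%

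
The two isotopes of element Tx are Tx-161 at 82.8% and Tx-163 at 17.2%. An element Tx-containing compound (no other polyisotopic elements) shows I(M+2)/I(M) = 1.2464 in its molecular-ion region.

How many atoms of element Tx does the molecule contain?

With n Tx atoms, P(M+2)/P(M) = C(n,1)·p^(n−1)q / p^n = n·q/p = n · 0.172/0.828.
n = 1.2464 × 0.828/0.172 = 6.00 ≈ 6

6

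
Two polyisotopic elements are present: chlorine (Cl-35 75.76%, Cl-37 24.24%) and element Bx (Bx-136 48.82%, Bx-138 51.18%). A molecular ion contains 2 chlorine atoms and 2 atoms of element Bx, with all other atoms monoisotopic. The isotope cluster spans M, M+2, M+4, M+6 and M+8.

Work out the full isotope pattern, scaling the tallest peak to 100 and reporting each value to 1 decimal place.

36.5 : 100.0 : 92.9 : 33.5 : 4.1

Chlorine pattern (n=2): 0.57395776 : 0.36728448 : 0.05875776
Element Bx pattern (n=2): 0.23833924 : 0.49972152 : 0.26193924
Convolve the two distributions (both contribute in 2-u steps):
  M: 0.57395776×0.23833924 = 0.136797
  M+2: 0.57395776×0.49972152 + 0.36728448×0.23833924 = 0.374357
  M+4: 0.57395776×0.26193924 + 0.36728448×0.49972152 + 0.05875776×0.23833924 = 0.347886
  M+6: 0.36728448×0.26193924 + 0.05875776×0.49972152 = 0.125569
  M+8: 0.05875776×0.26193924 = 0.015391
Scale to base peak (0.374357) = 100: 36.5 : 100.0 : 92.9 : 33.5 : 4.1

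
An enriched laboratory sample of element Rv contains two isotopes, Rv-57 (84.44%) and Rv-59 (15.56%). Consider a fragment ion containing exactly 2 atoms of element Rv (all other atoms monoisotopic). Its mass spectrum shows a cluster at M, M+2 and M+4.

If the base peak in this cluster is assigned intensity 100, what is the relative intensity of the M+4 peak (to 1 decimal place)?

3.4

Term probabilities: M 0.7130, M+2 0.2628, M+4 0.0242. Base peak = M.
P(M) = C(2,0) × 0.8444^2 × 0.1556^0 = 1 × 0.71301136 × 1.0000 = 0.713011 (base)
P(M+4) = C(2,2) × 0.8444^0 × 0.1556^2 = 1 × 1.0000 × 0.02421136 = 0.024211
Relative intensity = 0.024211 / 0.713011 × 100 = 3.4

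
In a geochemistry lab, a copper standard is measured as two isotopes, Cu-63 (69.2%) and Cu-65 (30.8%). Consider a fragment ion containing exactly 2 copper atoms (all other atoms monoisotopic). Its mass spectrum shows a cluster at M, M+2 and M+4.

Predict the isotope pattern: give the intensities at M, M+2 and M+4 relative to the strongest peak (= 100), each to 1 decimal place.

100.0 : 89.0 : 19.8

The 2 Cu atoms are independent, so intensities follow the terms of (0.692 + 0.308)^2.
P(M) = 0.692^2 = 0.478864
P(M+2) = 2 × 0.692^1 × 0.308^1 = 0.426272
P(M+4) = 0.308^2 = 0.094864
The M peak is largest (0.478864); scaling to 100 gives 100.0 : 89.0 : 19.8.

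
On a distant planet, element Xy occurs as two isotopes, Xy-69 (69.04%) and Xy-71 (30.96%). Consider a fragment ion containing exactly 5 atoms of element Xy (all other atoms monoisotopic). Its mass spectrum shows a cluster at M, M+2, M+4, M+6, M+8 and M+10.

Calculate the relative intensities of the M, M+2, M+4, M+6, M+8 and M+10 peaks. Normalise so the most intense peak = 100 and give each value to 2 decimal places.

44.60 : 100.00 : 89.69 : 40.22 : 9.02 : 0.81

Each Xy atom is independently Xy-69 (p = 0.6904) or Xy-71 (q = 0.3096); the cluster is the binomial expansion (p + q)^5.
P(M) = 0.6904^5 = 0.156857
P(M+2) = 5 × 0.6904^4 × 0.3096^1 = 0.351701
P(M+4) = 10 × 0.6904^3 × 0.3096^2 = 0.315431
P(M+6) = 10 × 0.6904^2 × 0.3096^3 = 0.141450
P(M+8) = 5 × 0.6904^1 × 0.3096^4 = 0.031716
P(M+10) = 0.3096^5 = 0.002844
The M+2 peak is largest (0.351701); scaling to 100 gives 44.60 : 100.00 : 89.69 : 40.22 : 9.02 : 0.81.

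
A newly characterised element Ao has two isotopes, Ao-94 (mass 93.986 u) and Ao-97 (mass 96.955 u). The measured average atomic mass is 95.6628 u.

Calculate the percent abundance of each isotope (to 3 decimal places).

Writing the weighted mean with unknown fraction x of Ao-94:
93.986·x + 96.955·(1 − x) = 95.6628
(93.986 − 96.955)·x = 95.6628 − 96.955
x = -1.2922 / -2.969 = 0.43523 → 43.523% Ao-94, 56.477% Ao-97.

Ao-94: 43.523%, Ao-97: 56.477%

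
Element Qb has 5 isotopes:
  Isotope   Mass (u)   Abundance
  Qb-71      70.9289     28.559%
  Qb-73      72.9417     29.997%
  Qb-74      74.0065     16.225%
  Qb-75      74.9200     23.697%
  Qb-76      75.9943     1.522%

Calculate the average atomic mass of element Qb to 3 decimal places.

Average mass = Σ (abundance × isotope mass) = 0.28559 × 70.9289 + 0.29997 × 72.9417 + 0.16225 × 74.0065 + 0.23697 × 74.9200 + 0.01522 × 75.9943
= 20.25658 + 21.88032 + 12.00755 + 17.75379 + 1.15663 = 73.05487 u

73.055 u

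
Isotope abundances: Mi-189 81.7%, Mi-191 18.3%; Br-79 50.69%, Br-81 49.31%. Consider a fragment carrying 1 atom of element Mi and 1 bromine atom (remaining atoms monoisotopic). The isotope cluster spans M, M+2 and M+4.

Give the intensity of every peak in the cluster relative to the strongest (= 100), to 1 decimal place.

83.6 : 100.0 : 18.2

Element Mi pattern (n=1): 0.8170 : 0.1830
Bromine pattern (n=1): 0.5069 : 0.4931
Convolve the two distributions (both contribute in 2-u steps):
  M: 0.8170×0.5069 = 0.414137
  M+2: 0.8170×0.4931 + 0.1830×0.5069 = 0.495625
  M+4: 0.1830×0.4931 = 0.090237
Scale to base peak (0.495625) = 100: 83.6 : 100.0 : 18.2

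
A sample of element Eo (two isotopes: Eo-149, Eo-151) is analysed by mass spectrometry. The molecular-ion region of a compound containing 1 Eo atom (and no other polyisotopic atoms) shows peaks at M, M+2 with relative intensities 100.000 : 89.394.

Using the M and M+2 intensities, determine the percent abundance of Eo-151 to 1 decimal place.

Write p for the Eo-149 fraction. I(M+2)/I(M) = [C(1,1)·p^0·(1−p)] / p^1 = 1·(1−p)/p = 89.394/100.000 = 0.8939
(1−p)/p = 0.8939/1 = 0.8939  ⇒  p = 1/(1 + 0.8939) = 0.5280
Eo-149: 52.8%, Eo-151: 47.2%.

47.2%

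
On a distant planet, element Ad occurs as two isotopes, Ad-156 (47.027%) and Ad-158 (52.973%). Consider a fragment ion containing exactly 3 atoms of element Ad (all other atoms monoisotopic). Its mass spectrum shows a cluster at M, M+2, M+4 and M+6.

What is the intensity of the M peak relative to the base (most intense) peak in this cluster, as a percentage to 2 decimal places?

Binomial terms of (0.47027 + 0.52973)^3: M 0.1040, M+2 0.3515, M+4 0.3959, M+6 0.1486 → M+4 is the base peak.
P(M+4) = C(3,2) × 0.47027^1 × 0.52973^2 = 3 × 0.47027 × 0.28061387 = 0.395893 (base)
P(M) = C(3,0) × 0.47027^3 × 0.52973^0 = 1 × 0.10400203 × 1.0000 = 0.104002
Relative intensity = 0.104002 / 0.395893 × 100 = 26.27

26.27%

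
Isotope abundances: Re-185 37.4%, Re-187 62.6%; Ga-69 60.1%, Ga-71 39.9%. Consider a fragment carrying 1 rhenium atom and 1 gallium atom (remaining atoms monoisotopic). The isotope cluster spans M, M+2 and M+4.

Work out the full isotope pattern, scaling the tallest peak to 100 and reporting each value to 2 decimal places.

Rhenium pattern (n=1): 0.3740 : 0.6260
Gallium pattern (n=1): 0.6010 : 0.3990
Convolve the two distributions (both contribute in 2-u steps):
  M: 0.3740×0.6010 = 0.224774
  M+2: 0.3740×0.3990 + 0.6260×0.6010 = 0.525452
  M+4: 0.6260×0.3990 = 0.249774
Scale to base peak (0.525452) = 100: 42.78 : 100.00 : 47.54

42.78 : 100.00 : 47.54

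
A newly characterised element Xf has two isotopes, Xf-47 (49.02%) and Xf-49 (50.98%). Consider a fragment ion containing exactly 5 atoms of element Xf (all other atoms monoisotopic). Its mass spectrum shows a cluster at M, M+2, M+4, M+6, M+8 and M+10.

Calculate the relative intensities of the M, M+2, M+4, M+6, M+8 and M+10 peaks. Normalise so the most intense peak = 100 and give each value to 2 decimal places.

8.89 : 46.23 : 96.16 : 100.00 : 52.00 : 10.82

The 5 Xf atoms are independent, so intensities follow the terms of (0.4902 + 0.5098)^5.
P(M) = 0.4902^5 = 0.028305
P(M+2) = 5 × 0.4902^4 × 0.5098^1 = 0.147185
P(M+4) = 10 × 0.4902^3 × 0.5098^2 = 0.306140
P(M+6) = 10 × 0.4902^2 × 0.5098^3 = 0.318380
P(M+8) = 5 × 0.4902^1 × 0.5098^4 = 0.165555
P(M+10) = 0.5098^5 = 0.034435
The M+6 peak is largest (0.318380); scaling to 100 gives 8.89 : 46.23 : 96.16 : 100.00 : 52.00 : 10.82.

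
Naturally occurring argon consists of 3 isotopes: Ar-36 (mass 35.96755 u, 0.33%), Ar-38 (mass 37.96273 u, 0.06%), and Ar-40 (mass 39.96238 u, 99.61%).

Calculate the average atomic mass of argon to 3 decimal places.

Average mass = Σ (abundance × isotope mass) = 0.0033 × 35.96755 + 0.0006 × 37.96273 + 0.9961 × 39.96238
= 0.118693 + 0.022778 + 39.806527 = 39.947998 u

39.948 u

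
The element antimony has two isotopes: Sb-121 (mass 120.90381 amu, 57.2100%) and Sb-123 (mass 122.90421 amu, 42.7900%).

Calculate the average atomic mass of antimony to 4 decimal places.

Average mass = Σ (abundance × isotope mass) = 0.572100 × 120.90381 + 0.427900 × 122.90421
= 69.169070 + 52.590711 = 121.759781 amu

121.7598 amu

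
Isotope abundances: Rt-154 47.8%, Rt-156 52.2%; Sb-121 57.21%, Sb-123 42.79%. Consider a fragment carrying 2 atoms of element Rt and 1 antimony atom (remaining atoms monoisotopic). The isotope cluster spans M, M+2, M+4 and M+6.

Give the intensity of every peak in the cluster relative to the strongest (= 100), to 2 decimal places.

34.11 : 100.00 : 96.39 : 30.42

Element Rt pattern (n=2): 0.228484 : 0.499032 : 0.272484
Antimony pattern (n=1): 0.5721 : 0.4279
Convolve the two distributions (both contribute in 2-u steps):
  M: 0.228484×0.5721 = 0.130716
  M+2: 0.228484×0.4279 + 0.499032×0.5721 = 0.383265
  M+4: 0.499032×0.4279 + 0.272484×0.5721 = 0.369424
  M+6: 0.272484×0.4279 = 0.116596
Scale to base peak (0.383265) = 100: 34.11 : 100.00 : 96.39 : 30.42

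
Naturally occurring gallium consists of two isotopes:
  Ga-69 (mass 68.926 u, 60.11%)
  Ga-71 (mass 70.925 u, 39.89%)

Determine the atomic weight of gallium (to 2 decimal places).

69.72 u

The abundance-weighted mean is 0.6011 × 68.926 + 0.3989 × 70.925
= 41.4314 + 28.2920 = 69.7234 u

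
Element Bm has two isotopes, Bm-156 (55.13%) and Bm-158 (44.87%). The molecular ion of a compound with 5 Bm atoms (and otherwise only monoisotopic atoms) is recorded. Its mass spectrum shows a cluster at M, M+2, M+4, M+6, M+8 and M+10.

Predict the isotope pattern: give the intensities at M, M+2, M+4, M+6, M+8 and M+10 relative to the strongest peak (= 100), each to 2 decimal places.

The 5 Bm atoms are independent, so intensities follow the terms of (0.5513 + 0.4487)^5.
P(M) = 0.5513^5 = 0.050926
P(M+2) = 5 × 0.5513^4 × 0.4487^1 = 0.207242
P(M+4) = 10 × 0.5513^3 × 0.4487^2 = 0.337346
P(M+6) = 10 × 0.5513^2 × 0.4487^3 = 0.274564
P(M+8) = 5 × 0.5513^1 × 0.4487^4 = 0.111733
P(M+10) = 0.4487^5 = 0.018188
The M+4 peak is largest (0.337346); scaling to 100 gives 15.10 : 61.43 : 100.00 : 81.39 : 33.12 : 5.39.

15.10 : 61.43 : 100.00 : 81.39 : 33.12 : 5.39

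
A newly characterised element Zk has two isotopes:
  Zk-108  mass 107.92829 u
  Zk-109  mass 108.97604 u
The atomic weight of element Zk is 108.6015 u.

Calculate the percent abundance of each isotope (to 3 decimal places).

Zk-108: 35.747%, Zk-109: 64.253%

With x = fraction of Zk-108 (so Zk-109 is 1 − x):
107.92829·x + 108.97604·(1 − x) = 108.6015
(107.92829 − 108.97604)·x = 108.6015 − 108.97604
x = -0.37454 / -1.04775 = 0.35747 → 35.747% Zk-108, 64.253% Zk-109.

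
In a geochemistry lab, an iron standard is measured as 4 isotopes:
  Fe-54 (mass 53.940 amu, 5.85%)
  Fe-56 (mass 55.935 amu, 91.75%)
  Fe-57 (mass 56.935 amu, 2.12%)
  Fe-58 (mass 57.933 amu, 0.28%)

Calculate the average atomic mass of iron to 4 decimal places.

55.8451 amu

Average mass = Σ (abundance × isotope mass) = 0.0585 × 53.940 + 0.9175 × 55.935 + 0.0212 × 56.935 + 0.0028 × 57.933
= 3.15549 + 51.32036 + 1.20702 + 0.16221 = 55.84508 amu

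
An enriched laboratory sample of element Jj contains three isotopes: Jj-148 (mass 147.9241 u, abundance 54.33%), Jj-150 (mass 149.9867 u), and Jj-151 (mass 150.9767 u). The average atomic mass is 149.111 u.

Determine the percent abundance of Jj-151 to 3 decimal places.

The remaining 45.67% is split between Jj-150 (fraction x) and Jj-151 (fraction 0.4567 − x).
Substituting: 149.9867x + 150.9767(0.4567 − x) = 68.74383647
(149.9867 − 150.9767)x = -0.20722242  ⇒  x = 0.20932, y = 0.24738
Jj-150: 20.932%, Jj-151: 24.738%.

24.738%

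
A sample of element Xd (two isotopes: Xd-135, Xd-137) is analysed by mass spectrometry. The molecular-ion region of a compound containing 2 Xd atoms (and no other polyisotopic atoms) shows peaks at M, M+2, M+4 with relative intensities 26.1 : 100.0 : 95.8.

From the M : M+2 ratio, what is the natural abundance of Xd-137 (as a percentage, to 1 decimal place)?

65.7%

Let p = fractional abundance of Xd-135. I(M+2)/I(M) = [C(2,1)·p^1·(1−p)] / p^2 = 2·(1−p)/p = 100.0/26.1 = 3.8314
(1−p)/p = 3.8314/2 = 1.9157  ⇒  p = 1/(1 + 1.9157) = 0.3430
Xd-135: 34.3%, Xd-137: 65.7%.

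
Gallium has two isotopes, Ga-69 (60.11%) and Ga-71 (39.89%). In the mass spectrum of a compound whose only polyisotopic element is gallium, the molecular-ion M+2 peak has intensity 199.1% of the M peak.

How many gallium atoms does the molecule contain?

For n independent Ga atoms, I(M+2)/I(M) = n · (abundance Ga-71) / (abundance Ga-69) = n · 0.3989/0.6011.
n = 1.991 × 0.6011/0.3989 = 3.00 ≈ 3

3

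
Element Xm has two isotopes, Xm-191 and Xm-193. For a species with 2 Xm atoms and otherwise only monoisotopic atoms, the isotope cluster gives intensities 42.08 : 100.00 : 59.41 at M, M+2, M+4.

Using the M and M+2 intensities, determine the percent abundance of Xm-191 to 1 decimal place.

45.7%

Write p for the Xm-191 fraction. I(M+2)/I(M) = [C(2,1)·p^1·(1−p)] / p^2 = 2·(1−p)/p = 100.00/42.08 = 2.3764
(1−p)/p = 2.3764/2 = 1.1882  ⇒  p = 1/(1 + 1.1882) = 0.4570
Xm-191: 45.7%, Xm-193: 54.3%.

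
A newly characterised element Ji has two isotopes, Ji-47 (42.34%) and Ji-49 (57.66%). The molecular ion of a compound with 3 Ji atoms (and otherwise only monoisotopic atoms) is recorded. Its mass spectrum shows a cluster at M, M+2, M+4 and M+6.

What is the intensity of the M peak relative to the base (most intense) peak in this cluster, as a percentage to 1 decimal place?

18.0%

Binomial terms of (0.4234 + 0.5766)^3: M 0.0759, M+2 0.3101, M+4 0.4223, M+6 0.1917 → M+4 is the base peak.
P(M+4) = C(3,2) × 0.4234^1 × 0.5766^2 = 3 × 0.4234 × 0.33246756 = 0.422300 (base)
P(M) = C(3,0) × 0.4234^3 × 0.5766^0 = 1 × 0.07590188 × 1.0000 = 0.075902
Relative intensity = 0.075902 / 0.422300 × 100 = 18.0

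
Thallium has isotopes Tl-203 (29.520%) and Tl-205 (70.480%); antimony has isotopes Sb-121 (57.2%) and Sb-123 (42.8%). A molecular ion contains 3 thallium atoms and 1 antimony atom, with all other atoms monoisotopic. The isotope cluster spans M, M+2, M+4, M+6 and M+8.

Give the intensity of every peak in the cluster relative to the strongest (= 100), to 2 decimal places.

3.79 : 29.96 : 85.06 : 100.00 : 38.57

Thallium pattern (n=3): 0.02572463 : 0.18425524 : 0.43991564 : 0.35010449
Antimony pattern (n=1): 0.5720 : 0.4280
Convolve the two distributions (both contribute in 2-u steps):
  M: 0.02572463×0.5720 = 0.014714
  M+2: 0.02572463×0.4280 + 0.18425524×0.5720 = 0.116404
  M+4: 0.18425524×0.4280 + 0.43991564×0.5720 = 0.330493
  M+6: 0.43991564×0.4280 + 0.35010449×0.5720 = 0.388544
  M+8: 0.35010449×0.4280 = 0.149845
Scale to base peak (0.388544) = 100: 3.79 : 29.96 : 85.06 : 100.00 : 38.57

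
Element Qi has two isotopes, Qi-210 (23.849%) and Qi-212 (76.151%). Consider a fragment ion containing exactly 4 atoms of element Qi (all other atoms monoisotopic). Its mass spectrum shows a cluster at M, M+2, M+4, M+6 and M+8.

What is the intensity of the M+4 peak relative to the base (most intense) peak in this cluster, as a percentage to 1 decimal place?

47.0%

(0.23849 + 0.76151)^4 gives M 0.0032, M+2 0.0413, M+4 0.1979, M+6 0.4213, M+8 0.3363; the largest is M+6.
P(M+6) = C(4,3) × 0.23849^1 × 0.76151^3 = 4 × 0.23849 × 0.44159773 = 0.421267 (base)
P(M+4) = C(4,2) × 0.23849^2 × 0.76151^2 = 6 × 0.05687748 × 0.57989748 = 0.197899
Relative intensity = 0.197899 / 0.421267 × 100 = 47.0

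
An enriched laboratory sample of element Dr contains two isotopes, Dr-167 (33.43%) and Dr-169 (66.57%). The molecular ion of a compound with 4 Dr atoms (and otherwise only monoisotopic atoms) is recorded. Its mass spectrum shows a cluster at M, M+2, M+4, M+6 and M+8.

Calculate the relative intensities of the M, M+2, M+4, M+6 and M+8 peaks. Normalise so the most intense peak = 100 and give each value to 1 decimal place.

The 4 Dr atoms are independent, so intensities follow the terms of (0.3343 + 0.6657)^4.
P(M) = 0.3343^4 = 0.012490
P(M+2) = 4 × 0.3343^3 × 0.6657^1 = 0.099483
P(M+4) = 6 × 0.3343^2 × 0.6657^2 = 0.297154
P(M+6) = 4 × 0.3343^1 × 0.6657^3 = 0.394486
P(M+8) = 0.6657^4 = 0.196388
The M+6 peak is largest (0.394486); scaling to 100 gives 3.2 : 25.2 : 75.3 : 100.0 : 49.8.

3.2 : 25.2 : 75.3 : 100.0 : 49.8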